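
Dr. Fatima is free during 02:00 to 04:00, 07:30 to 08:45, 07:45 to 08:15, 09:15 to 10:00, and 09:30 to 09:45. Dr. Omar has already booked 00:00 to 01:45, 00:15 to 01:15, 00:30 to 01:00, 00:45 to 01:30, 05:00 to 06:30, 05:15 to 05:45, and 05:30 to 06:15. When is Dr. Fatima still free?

First set merges to 02:00-04:00, 07:30-08:45, 09:15-10:00.
Second set merges to 00:00-01:45, 05:00-06:30.
02:00-04:00 is untouched.
07:30-08:45 is untouched.
09:15-10:00 is untouched.

02:00-04:00, 07:30-08:45, 09:15-10:00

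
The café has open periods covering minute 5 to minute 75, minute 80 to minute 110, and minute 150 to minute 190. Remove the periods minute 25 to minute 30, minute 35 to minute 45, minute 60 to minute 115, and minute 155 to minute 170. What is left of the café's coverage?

minute 5 to minute 75 \ B = minute 5 to minute 25, minute 30 to minute 35, minute 45 to minute 60.
minute 80 to minute 110: entirely removed.
minute 150 to minute 190 \ B = minute 150 to minute 155, minute 170 to minute 190.

minute 5 to minute 25, minute 30 to minute 35, minute 45 to minute 60, minute 150 to minute 155, minute 170 to minute 190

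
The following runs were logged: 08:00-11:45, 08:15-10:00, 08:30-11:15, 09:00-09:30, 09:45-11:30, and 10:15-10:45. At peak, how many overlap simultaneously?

4

At 09:00, 4 of the intervals are simultaneously active.
No point has more.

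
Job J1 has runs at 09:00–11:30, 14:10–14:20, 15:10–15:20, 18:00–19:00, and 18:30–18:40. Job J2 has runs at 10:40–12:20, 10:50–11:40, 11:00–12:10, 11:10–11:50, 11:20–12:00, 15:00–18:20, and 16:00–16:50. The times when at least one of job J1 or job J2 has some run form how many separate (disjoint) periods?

A, merged: 09:00–11:30, 14:10–14:20, 15:10–15:20, 18:00–19:00.
B, merged: 10:40–12:20, 15:00–18:20.
A ∪ B = 09:00–12:20, 14:10–14:20, 15:00–19:00.
That is 3 disjoint pieces.

3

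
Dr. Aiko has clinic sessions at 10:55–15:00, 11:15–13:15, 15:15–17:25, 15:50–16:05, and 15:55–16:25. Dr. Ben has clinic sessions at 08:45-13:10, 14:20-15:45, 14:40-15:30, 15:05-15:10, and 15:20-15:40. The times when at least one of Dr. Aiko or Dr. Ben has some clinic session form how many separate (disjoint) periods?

Merge the first list: 10:55–15:00, 15:15–17:25.
Merge the second list: 08:45–13:10, 14:20–15:45.
A ∪ B = 08:45–17:25.
That is 1 disjoint piece.

1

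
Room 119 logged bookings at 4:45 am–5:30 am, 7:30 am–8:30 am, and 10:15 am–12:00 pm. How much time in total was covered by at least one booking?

Merged: 4:45 am–5:30 am, 7:30 am–8:30 am, 10:15 am–12:00 pm.
Lengths: 45 min + 1 h + 1 h 45 min = 3 h 30 min.

3 h 30 min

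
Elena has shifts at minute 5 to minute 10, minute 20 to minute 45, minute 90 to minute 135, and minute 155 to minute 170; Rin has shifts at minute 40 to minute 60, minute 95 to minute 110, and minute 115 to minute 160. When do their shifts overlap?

minute 40 to minute 45, minute 95 to minute 110, minute 115 to minute 135, minute 155 to minute 160

minute 5 to minute 10: no overlap with the second set.
minute 20 to minute 45 meets the second set on minute 40 to minute 45.
minute 90 to minute 135 meets the second set on minute 95 to minute 110, minute 115 to minute 135.
minute 155 to minute 170 meets the second set on minute 155 to minute 160.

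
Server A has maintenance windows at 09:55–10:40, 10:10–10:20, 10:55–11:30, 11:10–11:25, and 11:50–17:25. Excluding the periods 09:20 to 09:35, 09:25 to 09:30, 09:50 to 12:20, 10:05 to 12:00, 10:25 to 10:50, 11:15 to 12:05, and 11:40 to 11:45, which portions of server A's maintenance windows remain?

A, merged: 09:55-10:40, 10:55-11:30, 11:50-17:25.
B, merged: 09:20-09:35, 09:50-12:20.
09:55-10:40: entirely removed.
10:55-11:30: entirely removed.
11:50-17:25 \ B = 12:20-17:25.

12:20-17:25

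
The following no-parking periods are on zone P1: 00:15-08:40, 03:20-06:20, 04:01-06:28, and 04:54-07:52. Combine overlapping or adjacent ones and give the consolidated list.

03:20–06:20 overlaps/touches 00:15–08:40 → extend to 00:15–08:40.
04:01–06:28 overlaps/touches 00:15–08:40 → extend to 00:15–08:40.
04:54–07:52 overlaps/touches 00:15–08:40 → extend to 00:15–08:40.

00:15–08:40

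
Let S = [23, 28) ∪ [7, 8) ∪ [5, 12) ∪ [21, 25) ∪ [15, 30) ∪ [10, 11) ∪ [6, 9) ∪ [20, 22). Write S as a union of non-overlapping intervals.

Sort by start: [5, 12), [6, 9), [7, 8), [10, 11), [15, 30), [20, 22), [21, 25), [23, 28).
[6, 9) overlaps/touches [5, 12) → extend to [5, 12).
[7, 8) overlaps/touches [5, 12) → extend to [5, 12).
[10, 11) overlaps/touches [5, 12) → extend to [5, 12).
[15, 30) is disjoint → start new block.
[20, 22) overlaps/touches [15, 30) → extend to [15, 30).
[21, 25) overlaps/touches [15, 30) → extend to [15, 30).
[23, 28) overlaps/touches [15, 30) → extend to [15, 30).

[5, 12) ∪ [15, 30)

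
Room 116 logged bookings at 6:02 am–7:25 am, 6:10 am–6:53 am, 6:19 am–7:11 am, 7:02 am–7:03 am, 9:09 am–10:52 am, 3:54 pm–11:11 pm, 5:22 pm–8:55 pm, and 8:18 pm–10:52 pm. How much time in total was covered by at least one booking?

10 h 23 min

Merged: 6:02 am–7:25 am, 9:09 am–10:52 am, 3:54 pm–11:11 pm.
Lengths: 1 h 23 min + 1 h 43 min + 7 h 17 min = 10 h 23 min.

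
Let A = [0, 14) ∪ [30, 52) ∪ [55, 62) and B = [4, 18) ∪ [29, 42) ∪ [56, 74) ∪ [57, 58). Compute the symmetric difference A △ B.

[0, 4) ∪ [14, 18) ∪ [29, 30) ∪ [42, 52) ∪ [55, 56) ∪ [62, 74)

B, merged: [4, 18), [29, 42), [56, 74).
A but not B: [0, 4), [42, 52), [55, 56).
B but not A: [14, 18), [29, 30), [62, 74).
Combining gives A △ B.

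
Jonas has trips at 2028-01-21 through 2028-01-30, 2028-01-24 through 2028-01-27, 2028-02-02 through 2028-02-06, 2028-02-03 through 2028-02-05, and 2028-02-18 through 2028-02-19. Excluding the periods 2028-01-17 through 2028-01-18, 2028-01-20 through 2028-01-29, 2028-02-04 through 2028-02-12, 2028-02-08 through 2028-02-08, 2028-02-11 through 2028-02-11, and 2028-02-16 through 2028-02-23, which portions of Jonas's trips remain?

First set merges to 2028-01-21 through 2028-01-30, 2028-02-02 through 2028-02-06, 2028-02-18 through 2028-02-19.
Second set merges to 2028-01-17 through 2028-01-18, 2028-01-20 through 2028-01-29, 2028-02-04 through 2028-02-12, 2028-02-16 through 2028-02-23.
2028-01-21 through 2028-01-30 \ B = 2028-01-30 through 2028-01-30.
2028-02-02 through 2028-02-06 \ B = 2028-02-02 through 2028-02-03.
2028-02-18 through 2028-02-19: entirely removed.

2028-01-30 through 2028-01-30, 2028-02-02 through 2028-02-03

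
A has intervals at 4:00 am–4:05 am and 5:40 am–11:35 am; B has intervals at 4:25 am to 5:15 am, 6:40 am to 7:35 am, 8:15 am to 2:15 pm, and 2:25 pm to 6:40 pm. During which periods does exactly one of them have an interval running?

Only in the first: 4:00 am–4:05 am, 5:40 am–6:40 am, 7:35 am–8:15 am.
Only in the second: 4:25 am–5:15 am, 11:35 am–2:15 pm, 2:25 pm–6:40 pm.
Together these are the periods covered by exactly one.

4:00 am–4:05 am, 4:25 am–5:15 am, 5:40 am–6:40 am, 7:35 am–8:15 am, 11:35 am–2:15 pm, 2:25 pm–6:40 pm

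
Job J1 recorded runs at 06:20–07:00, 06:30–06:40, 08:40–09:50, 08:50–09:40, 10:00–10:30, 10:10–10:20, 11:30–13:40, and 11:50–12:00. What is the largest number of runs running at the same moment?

2

At 06:30, 2 of the intervals are simultaneously active.
No point has more.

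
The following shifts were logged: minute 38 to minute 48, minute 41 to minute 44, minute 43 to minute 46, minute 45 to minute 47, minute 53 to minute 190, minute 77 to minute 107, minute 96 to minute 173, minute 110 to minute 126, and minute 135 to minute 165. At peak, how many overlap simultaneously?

3

At minute 43, 3 of the intervals are simultaneously active.
No point has more.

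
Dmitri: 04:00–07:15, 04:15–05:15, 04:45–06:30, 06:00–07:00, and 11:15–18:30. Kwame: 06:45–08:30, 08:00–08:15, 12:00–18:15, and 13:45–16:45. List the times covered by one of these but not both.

A, merged: 04:00–07:15, 11:15–18:30.
B, merged: 06:45–08:30, 12:00–18:15.
Only in the first: 04:00–06:45, 11:15–12:00, 18:15–18:30.
Only in the second: 07:15–08:30.
Together these are the periods covered by exactly one.

04:00–06:45, 07:15–08:30, 11:15–12:00, 18:15–18:30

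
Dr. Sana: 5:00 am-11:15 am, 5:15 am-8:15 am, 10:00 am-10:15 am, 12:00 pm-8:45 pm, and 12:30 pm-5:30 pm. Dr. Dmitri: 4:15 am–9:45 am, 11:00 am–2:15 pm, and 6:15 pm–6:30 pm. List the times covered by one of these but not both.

4:15 am–5:00 am, 9:45 am–11:00 am, 11:15 am–12:00 pm, 2:15 pm–6:15 pm, 6:30 pm–8:45 pm

A, merged: 5:00 am–11:15 am, 12:00 pm–8:45 pm.
A \ B = 9:45 am–11:00 am, 2:15 pm–6:15 pm, 6:30 pm–8:45 pm.
B \ A = 4:15 am–5:00 am, 11:15 am–12:00 pm.
Union of the two gives the symmetric difference.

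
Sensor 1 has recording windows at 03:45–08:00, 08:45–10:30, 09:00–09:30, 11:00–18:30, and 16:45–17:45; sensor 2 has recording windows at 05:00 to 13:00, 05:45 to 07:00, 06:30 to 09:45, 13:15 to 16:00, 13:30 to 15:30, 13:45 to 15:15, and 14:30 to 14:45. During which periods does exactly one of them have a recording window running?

03:45–05:00, 08:00–08:45, 10:30–11:00, 13:00–13:15, 16:00–18:30

A, merged: 03:45–08:00, 08:45–10:30, 11:00–18:30.
B, merged: 05:00–13:00, 13:15–16:00.
A but not B: 03:45–05:00, 13:00–13:15, 16:00–18:30.
B but not A: 08:00–08:45, 10:30–11:00.
Combining gives A △ B.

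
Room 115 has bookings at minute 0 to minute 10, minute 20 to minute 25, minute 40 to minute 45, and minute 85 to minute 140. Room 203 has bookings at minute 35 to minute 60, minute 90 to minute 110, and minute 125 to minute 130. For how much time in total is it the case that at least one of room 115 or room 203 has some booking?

A ∪ B = minute 0 to minute 10, minute 20 to minute 25, minute 35 to minute 60, minute 85 to minute 140.
Total: 10 minutes + 5 minutes + 25 minutes + 55 minutes = 95 minutes.

95 minutes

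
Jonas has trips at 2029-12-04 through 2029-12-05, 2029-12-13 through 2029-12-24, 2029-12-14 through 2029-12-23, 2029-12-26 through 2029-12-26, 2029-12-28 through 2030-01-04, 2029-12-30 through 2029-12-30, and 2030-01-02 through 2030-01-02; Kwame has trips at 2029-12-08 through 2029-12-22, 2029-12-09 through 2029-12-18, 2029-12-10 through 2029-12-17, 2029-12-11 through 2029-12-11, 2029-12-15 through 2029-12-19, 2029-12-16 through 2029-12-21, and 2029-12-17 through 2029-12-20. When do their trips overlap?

First set merges to 2029-12-04 through 2029-12-05, 2029-12-13 through 2029-12-24, 2029-12-26 through 2029-12-26, 2029-12-28 through 2030-01-04.
Second set merges to 2029-12-08 through 2029-12-22.
2029-12-04 through 2029-12-05: no overlap with the second set.
2029-12-13 through 2029-12-24 meets the second set on 2029-12-13 through 2029-12-22.
2029-12-26 through 2029-12-26: no overlap with the second set.
2029-12-28 through 2030-01-04: no overlap with the second set.

2029-12-13 through 2029-12-22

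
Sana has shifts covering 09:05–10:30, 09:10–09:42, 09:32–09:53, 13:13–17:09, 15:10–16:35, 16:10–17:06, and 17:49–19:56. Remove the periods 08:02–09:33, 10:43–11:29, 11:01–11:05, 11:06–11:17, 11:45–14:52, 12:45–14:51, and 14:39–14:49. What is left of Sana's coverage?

09:33–10:30, 14:52–17:09, 17:49–19:56

A, merged: 09:05–10:30, 13:13–17:09, 17:49–19:56.
B, merged: 08:02–09:33, 10:43–11:29, 11:45–14:52.
09:05–10:30 with B removed leaves 09:33–10:30.
13:13–17:09 with B removed leaves 14:52–17:09.
17:49–19:56 is untouched.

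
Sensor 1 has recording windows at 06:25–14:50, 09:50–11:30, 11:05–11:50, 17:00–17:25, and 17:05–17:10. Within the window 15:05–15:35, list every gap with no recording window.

Covered (merged): 06:25-14:50, 17:00-17:25.
Uncovered inside 15:05-15:35: 15:05-15:35.

15:05-15:35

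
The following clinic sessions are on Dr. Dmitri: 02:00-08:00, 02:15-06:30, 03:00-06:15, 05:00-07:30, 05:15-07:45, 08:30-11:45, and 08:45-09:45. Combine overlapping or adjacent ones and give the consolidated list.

02:00–08:00, 08:30–11:45

02:15–06:30 overlaps/touches 02:00–08:00 → extend to 02:00–08:00.
03:00–06:15 overlaps/touches 02:00–08:00 → extend to 02:00–08:00.
05:00–07:30 overlaps/touches 02:00–08:00 → extend to 02:00–08:00.
05:15–07:45 overlaps/touches 02:00–08:00 → extend to 02:00–08:00.
08:30–11:45 is disjoint → start new block.
08:45–09:45 overlaps/touches 08:30–11:45 → extend to 08:30–11:45.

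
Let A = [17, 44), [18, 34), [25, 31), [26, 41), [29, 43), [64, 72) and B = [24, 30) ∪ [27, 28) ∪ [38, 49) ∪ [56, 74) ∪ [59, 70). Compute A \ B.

Merge the first list: [17, 44), [64, 72).
Merge the second list: [24, 30), [38, 49), [56, 74).
[17, 44) with B removed leaves [17, 24), [30, 38).
[64, 72) lies entirely inside B → drops out.

[17, 24) ∪ [30, 38)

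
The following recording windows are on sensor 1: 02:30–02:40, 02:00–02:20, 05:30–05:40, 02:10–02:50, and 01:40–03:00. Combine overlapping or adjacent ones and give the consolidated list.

Sort by start: 01:40–03:00, 02:00–02:20, 02:10–02:50, 02:30–02:40, 05:30–05:40.
02:00–02:20 overlaps/touches 01:40–03:00 → extend to 01:40–03:00.
02:10–02:50 overlaps/touches 01:40–03:00 → extend to 01:40–03:00.
02:30–02:40 overlaps/touches 01:40–03:00 → extend to 01:40–03:00.
05:30–05:40 is disjoint → start new block.

01:40–03:00, 05:30–05:40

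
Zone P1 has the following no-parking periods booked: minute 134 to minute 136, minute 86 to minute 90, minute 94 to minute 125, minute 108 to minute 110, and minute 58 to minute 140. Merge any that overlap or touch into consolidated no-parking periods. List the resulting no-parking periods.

minute 58 to minute 140

Sort by start: minute 58 to minute 140, minute 86 to minute 90, minute 94 to minute 125, minute 108 to minute 110, minute 134 to minute 136.
minute 86 to minute 90 overlaps/touches minute 58 to minute 140 → extend to minute 58 to minute 140.
minute 94 to minute 125 overlaps/touches minute 58 to minute 140 → extend to minute 58 to minute 140.
minute 108 to minute 110 overlaps/touches minute 58 to minute 140 → extend to minute 58 to minute 140.
minute 134 to minute 136 overlaps/touches minute 58 to minute 140 → extend to minute 58 to minute 140.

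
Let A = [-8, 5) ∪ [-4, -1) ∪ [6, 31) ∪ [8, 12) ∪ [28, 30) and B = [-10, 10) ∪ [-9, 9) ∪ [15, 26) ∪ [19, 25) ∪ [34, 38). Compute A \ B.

First set merges to [-8, 5), [6, 31).
Second set merges to [-10, 10), [15, 26), [34, 38).
[-8, 5) lies entirely inside B → drops out.
[6, 31) with B removed leaves [10, 15), [26, 31).

[10, 15) ∪ [26, 31)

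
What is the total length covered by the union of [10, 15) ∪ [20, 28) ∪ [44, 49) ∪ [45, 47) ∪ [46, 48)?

18

Merged: [10, 15), [20, 28), [44, 49).
Lengths: 5 + 8 + 5 = 18.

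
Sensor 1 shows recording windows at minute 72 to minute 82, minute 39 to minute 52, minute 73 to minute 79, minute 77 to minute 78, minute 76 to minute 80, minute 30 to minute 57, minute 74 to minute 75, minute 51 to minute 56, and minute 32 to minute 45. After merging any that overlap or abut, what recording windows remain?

Sort by start: minute 30 to minute 57, minute 32 to minute 45, minute 39 to minute 52, minute 51 to minute 56, minute 72 to minute 82, minute 73 to minute 79, minute 74 to minute 75, minute 76 to minute 80, minute 77 to minute 78.
minute 32 to minute 45 overlaps/touches minute 30 to minute 57 → extend to minute 30 to minute 57.
minute 39 to minute 52 overlaps/touches minute 30 to minute 57 → extend to minute 30 to minute 57.
minute 51 to minute 56 overlaps/touches minute 30 to minute 57 → extend to minute 30 to minute 57.
minute 72 to minute 82 is disjoint → start new block.
minute 73 to minute 79 overlaps/touches minute 72 to minute 82 → extend to minute 72 to minute 82.
minute 74 to minute 75 overlaps/touches minute 72 to minute 82 → extend to minute 72 to minute 82.
minute 76 to minute 80 overlaps/touches minute 72 to minute 82 → extend to minute 72 to minute 82.
minute 77 to minute 78 overlaps/touches minute 72 to minute 82 → extend to minute 72 to minute 82.

minute 30 to minute 57, minute 72 to minute 82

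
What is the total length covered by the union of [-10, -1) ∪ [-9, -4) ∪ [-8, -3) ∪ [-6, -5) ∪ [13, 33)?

Merged: [-10, -1), [13, 33).
Lengths: 9 + 20 = 29.

29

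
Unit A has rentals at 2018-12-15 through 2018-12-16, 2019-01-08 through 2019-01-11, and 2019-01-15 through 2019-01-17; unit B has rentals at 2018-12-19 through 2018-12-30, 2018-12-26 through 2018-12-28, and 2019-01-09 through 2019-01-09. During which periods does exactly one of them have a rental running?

Second set merges to 2018-12-19 through 2018-12-30, 2019-01-09 through 2019-01-09.
Only in the first: 2018-12-15 through 2018-12-16, 2019-01-08 through 2019-01-08, 2019-01-10 through 2019-01-11, 2019-01-15 through 2019-01-17.
Only in the second: 2018-12-19 through 2018-12-30.
Together these are the periods covered by exactly one.

2018-12-15 through 2018-12-16, 2018-12-19 through 2018-12-30, 2019-01-08 through 2019-01-08, 2019-01-10 through 2019-01-11, 2019-01-15 through 2019-01-17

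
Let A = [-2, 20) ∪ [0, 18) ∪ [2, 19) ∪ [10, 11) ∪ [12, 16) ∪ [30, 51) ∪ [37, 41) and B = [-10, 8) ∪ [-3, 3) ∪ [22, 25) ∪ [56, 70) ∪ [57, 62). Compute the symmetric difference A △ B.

First set merges to [-2, 20), [30, 51).
Second set merges to [-10, 8), [22, 25), [56, 70).
A \ B = [8, 20), [30, 51).
B \ A = [-10, -2), [22, 25), [56, 70).
Union of the two gives the symmetric difference.

[-10, -2) ∪ [8, 20) ∪ [22, 25) ∪ [30, 51) ∪ [56, 70)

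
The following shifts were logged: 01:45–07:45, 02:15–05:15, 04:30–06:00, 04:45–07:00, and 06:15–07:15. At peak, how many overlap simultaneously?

4

Sweep endpoints in order; track running count of active intervals.
Peak of 4 reached at 04:45.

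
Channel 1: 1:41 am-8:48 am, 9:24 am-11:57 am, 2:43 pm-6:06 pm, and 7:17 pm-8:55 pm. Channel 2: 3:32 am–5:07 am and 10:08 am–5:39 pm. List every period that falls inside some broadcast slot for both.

1:41 am–8:48 am ∩ B → 3:32 am–5:07 am.
9:24 am–11:57 am ∩ B → 10:08 am–11:57 am.
2:43 pm–6:06 pm ∩ B → 2:43 pm–5:39 pm.
7:17 pm–8:55 pm meets no B interval.

3:32 am–5:07 am, 10:08 am–11:57 am, 2:43 pm–5:39 pm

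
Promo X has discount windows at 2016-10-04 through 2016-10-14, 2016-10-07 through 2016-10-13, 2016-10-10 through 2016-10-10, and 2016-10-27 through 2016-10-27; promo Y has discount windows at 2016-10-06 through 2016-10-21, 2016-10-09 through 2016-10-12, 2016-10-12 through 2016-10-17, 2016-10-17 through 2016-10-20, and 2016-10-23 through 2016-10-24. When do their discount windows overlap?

2016-10-06 through 2016-10-14

First set merges to 2016-10-04 through 2016-10-14, 2016-10-27 through 2016-10-27.
Second set merges to 2016-10-06 through 2016-10-21, 2016-10-23 through 2016-10-24.
2016-10-04 through 2016-10-14 ∩ B → 2016-10-06 through 2016-10-14.
2016-10-27 through 2016-10-27 meets no B interval.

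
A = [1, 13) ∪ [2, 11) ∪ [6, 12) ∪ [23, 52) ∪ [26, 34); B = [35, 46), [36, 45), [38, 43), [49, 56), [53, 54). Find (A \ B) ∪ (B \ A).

Merge the first list: [1, 13), [23, 52).
Merge the second list: [35, 46), [49, 56).
A but not B: [1, 13), [23, 35), [46, 49).
B but not A: [52, 56).
Combining gives A △ B.

[1, 13) ∪ [23, 35) ∪ [46, 49) ∪ [52, 56)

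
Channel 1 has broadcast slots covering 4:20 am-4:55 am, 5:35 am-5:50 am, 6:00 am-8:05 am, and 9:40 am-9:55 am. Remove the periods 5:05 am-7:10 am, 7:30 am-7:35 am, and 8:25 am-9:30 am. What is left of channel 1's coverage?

4:20 am–4:55 am, 7:10 am–7:30 am, 7:35 am–8:05 am, 9:40 am–9:55 am

4:20 am–4:55 am is untouched.
5:35 am–5:50 am lies entirely inside B → drops out.
6:00 am–8:05 am with B removed leaves 7:10 am–7:30 am, 7:35 am–8:05 am.
9:40 am–9:55 am is untouched.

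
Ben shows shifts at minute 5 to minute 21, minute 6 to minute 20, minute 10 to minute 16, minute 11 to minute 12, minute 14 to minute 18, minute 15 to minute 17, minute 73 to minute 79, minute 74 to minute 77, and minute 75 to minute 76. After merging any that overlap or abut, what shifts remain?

minute 6 to minute 20 overlaps/touches minute 5 to minute 21 → extend to minute 5 to minute 21.
minute 10 to minute 16 overlaps/touches minute 5 to minute 21 → extend to minute 5 to minute 21.
minute 11 to minute 12 overlaps/touches minute 5 to minute 21 → extend to minute 5 to minute 21.
minute 14 to minute 18 overlaps/touches minute 5 to minute 21 → extend to minute 5 to minute 21.
minute 15 to minute 17 overlaps/touches minute 5 to minute 21 → extend to minute 5 to minute 21.
minute 73 to minute 79 is disjoint → start new block.
minute 74 to minute 77 overlaps/touches minute 73 to minute 79 → extend to minute 73 to minute 79.
minute 75 to minute 76 overlaps/touches minute 73 to minute 79 → extend to minute 73 to minute 79.

minute 5 to minute 21, minute 73 to minute 79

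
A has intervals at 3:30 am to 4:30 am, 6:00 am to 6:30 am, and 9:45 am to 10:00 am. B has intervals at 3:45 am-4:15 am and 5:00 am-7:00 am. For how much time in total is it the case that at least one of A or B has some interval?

A ∪ B = 3:30 am–4:30 am, 5:00 am–7:00 am, 9:45 am–10:00 am.
Total: 1 h + 2 h + 15 min = 3 h 15 min.

3 h 15 min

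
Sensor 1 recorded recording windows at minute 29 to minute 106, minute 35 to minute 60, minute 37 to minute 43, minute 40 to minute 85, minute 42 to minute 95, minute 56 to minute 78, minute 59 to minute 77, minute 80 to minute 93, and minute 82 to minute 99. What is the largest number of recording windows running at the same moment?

Sweep endpoints in order; track running count of active intervals.
Peak of 6 reached at minute 59.

6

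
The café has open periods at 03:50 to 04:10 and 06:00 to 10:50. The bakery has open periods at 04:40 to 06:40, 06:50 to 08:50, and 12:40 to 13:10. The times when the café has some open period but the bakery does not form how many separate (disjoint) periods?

3

A \ B = 03:50–04:10, 06:40–06:50, 08:50–10:50.
That is 3 disjoint pieces.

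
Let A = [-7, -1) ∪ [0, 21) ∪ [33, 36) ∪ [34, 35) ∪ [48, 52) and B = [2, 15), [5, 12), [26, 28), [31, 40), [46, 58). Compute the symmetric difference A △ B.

Merge the first list: [-7, -1), [0, 21), [33, 36), [48, 52).
Merge the second list: [2, 15), [26, 28), [31, 40), [46, 58).
A \ B = [-7, -1), [0, 2), [15, 21).
B \ A = [26, 28), [31, 33), [36, 40), [46, 48), [52, 58).
Union of the two gives the symmetric difference.

[-7, -1) ∪ [0, 2) ∪ [15, 21) ∪ [26, 28) ∪ [31, 33) ∪ [36, 40) ∪ [46, 48) ∪ [52, 58)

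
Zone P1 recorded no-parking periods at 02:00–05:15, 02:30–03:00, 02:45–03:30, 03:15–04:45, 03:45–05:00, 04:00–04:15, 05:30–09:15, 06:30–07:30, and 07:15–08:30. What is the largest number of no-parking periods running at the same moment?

4

Sweep endpoints in order; track running count of active intervals.
Peak of 4 reached at 04:00.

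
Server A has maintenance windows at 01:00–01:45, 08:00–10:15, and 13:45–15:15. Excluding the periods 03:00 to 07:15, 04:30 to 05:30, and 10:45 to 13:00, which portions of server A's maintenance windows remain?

Second set merges to 03:00–07:15, 10:45–13:00.
01:00–01:45: no B overlap → unchanged.
08:00–10:15: no B overlap → unchanged.
13:45–15:15: no B overlap → unchanged.

01:00–01:45, 08:00–10:15, 13:45–15:15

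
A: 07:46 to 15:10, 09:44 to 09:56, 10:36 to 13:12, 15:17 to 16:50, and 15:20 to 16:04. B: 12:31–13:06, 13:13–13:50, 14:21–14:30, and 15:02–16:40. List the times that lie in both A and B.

12:31–13:06, 13:13–13:50, 14:21–14:30, 15:02–15:10, 15:17–16:40

A, merged: 07:46–15:10, 15:17–16:50.
07:46–15:10 meets the second set on 12:31–13:06, 13:13–13:50, 14:21–14:30, 15:02–15:10.
15:17–16:50 meets the second set on 15:17–16:40.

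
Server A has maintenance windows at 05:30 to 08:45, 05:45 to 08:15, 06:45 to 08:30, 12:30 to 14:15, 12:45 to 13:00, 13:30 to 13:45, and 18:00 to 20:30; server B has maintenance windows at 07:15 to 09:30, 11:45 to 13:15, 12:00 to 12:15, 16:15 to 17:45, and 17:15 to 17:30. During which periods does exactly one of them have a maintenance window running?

05:30–07:15, 08:45–09:30, 11:45–12:30, 13:15–14:15, 16:15–17:45, 18:00–20:30

Merge the first list: 05:30–08:45, 12:30–14:15, 18:00–20:30.
Merge the second list: 07:15–09:30, 11:45–13:15, 16:15–17:45.
Only in the first: 05:30–07:15, 13:15–14:15, 18:00–20:30.
Only in the second: 08:45–09:30, 11:45–12:30, 16:15–17:45.
Together these are the periods covered by exactly one.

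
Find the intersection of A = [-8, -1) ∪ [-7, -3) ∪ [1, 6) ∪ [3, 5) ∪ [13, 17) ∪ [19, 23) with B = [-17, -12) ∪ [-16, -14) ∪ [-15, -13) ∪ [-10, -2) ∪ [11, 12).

Merge the first list: [-8, -1), [1, 6), [13, 17), [19, 23).
Merge the second list: [-17, -12), [-10, -2), [11, 12).
[-8, -1) ∩ B → [-8, -2).
[1, 6) meets no B interval.
[13, 17) meets no B interval.
[19, 23) meets no B interval.

[-8, -2)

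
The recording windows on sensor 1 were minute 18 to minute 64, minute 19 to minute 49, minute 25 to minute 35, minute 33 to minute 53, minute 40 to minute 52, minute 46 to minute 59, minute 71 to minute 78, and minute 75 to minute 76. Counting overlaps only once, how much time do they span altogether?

53 minutes

Merged: minute 18 to minute 64, minute 71 to minute 78.
Lengths: 46 minutes + 7 minutes = 53 minutes.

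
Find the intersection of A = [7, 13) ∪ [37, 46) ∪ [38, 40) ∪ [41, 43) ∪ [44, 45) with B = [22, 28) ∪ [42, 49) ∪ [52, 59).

Merge the first list: [7, 13), [37, 46).
[7, 13) falls entirely outside B.
[37, 46) overlaps B on [42, 46).

[42, 46)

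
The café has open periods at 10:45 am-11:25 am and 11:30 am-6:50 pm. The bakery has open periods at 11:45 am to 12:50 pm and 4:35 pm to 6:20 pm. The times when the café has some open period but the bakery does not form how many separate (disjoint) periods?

4

A \ B = 10:45 am–11:25 am, 11:30 am–11:45 am, 12:50 pm–4:35 pm, 6:20 pm–6:50 pm.
That is 4 disjoint pieces.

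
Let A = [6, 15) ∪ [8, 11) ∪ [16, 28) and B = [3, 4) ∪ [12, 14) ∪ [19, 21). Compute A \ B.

[6, 12) ∪ [14, 15) ∪ [16, 19) ∪ [21, 28)

A, merged: [6, 15), [16, 28).
[6, 15) with B removed leaves [6, 12), [14, 15).
[16, 28) with B removed leaves [16, 19), [21, 28).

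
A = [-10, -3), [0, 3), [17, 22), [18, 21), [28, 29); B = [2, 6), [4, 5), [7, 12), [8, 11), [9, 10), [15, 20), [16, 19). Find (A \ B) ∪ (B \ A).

First set merges to [-10, -3), [0, 3), [17, 22), [28, 29).
Second set merges to [2, 6), [7, 12), [15, 20).
Only in the first: [-10, -3), [0, 2), [20, 22), [28, 29).
Only in the second: [3, 6), [7, 12), [15, 17).
Together these are the periods covered by exactly one.

[-10, -3) ∪ [0, 2) ∪ [3, 6) ∪ [7, 12) ∪ [15, 17) ∪ [20, 22) ∪ [28, 29)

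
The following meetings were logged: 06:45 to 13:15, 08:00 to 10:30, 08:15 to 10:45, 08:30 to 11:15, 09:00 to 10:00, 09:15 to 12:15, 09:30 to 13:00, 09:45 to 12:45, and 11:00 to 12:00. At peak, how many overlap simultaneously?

Sweep endpoints in order; track running count of active intervals.
Peak of 8 reached at 09:45.

8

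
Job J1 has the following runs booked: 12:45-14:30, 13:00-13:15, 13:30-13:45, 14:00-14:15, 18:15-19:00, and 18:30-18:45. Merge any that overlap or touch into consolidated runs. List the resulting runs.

13:00-13:15 overlaps/touches 12:45-14:30 → extend to 12:45-14:30.
13:30-13:45 overlaps/touches 12:45-14:30 → extend to 12:45-14:30.
14:00-14:15 overlaps/touches 12:45-14:30 → extend to 12:45-14:30.
18:15-19:00 is disjoint → start new block.
18:30-18:45 overlaps/touches 18:15-19:00 → extend to 18:15-19:00.

12:45-14:30, 18:15-19:00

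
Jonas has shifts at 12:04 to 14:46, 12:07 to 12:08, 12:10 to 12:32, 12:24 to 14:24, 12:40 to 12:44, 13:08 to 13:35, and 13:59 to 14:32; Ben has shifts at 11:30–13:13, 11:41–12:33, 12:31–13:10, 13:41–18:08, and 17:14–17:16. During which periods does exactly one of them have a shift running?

First set merges to 12:04-14:46.
Second set merges to 11:30-13:13, 13:41-18:08.
A \ B = 13:13-13:41.
B \ A = 11:30-12:04, 14:46-18:08.
Union of the two gives the symmetric difference.

11:30-12:04, 13:13-13:41, 14:46-18:08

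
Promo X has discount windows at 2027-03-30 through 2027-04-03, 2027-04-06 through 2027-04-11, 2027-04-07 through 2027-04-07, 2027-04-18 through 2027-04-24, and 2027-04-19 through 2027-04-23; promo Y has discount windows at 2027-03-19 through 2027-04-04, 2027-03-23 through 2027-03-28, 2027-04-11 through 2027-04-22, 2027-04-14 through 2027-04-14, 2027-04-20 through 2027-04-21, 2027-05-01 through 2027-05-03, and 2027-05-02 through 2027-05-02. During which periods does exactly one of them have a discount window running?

First set merges to 2027-03-30 through 2027-04-03, 2027-04-06 through 2027-04-11, 2027-04-18 through 2027-04-24.
Second set merges to 2027-03-19 through 2027-04-04, 2027-04-11 through 2027-04-22, 2027-05-01 through 2027-05-03.
Only in the first: 2027-04-06 through 2027-04-10, 2027-04-23 through 2027-04-24.
Only in the second: 2027-03-19 through 2027-03-29, 2027-04-04 through 2027-04-04, 2027-04-12 through 2027-04-17, 2027-05-01 through 2027-05-03.
Together these are the periods covered by exactly one.

2027-03-19 through 2027-03-29, 2027-04-04 through 2027-04-04, 2027-04-06 through 2027-04-10, 2027-04-12 through 2027-04-17, 2027-04-23 through 2027-04-24, 2027-05-01 through 2027-05-03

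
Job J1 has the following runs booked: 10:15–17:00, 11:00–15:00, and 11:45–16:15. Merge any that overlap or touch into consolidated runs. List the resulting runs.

11:00–15:00 overlaps/touches 10:15–17:00 → extend to 10:15–17:00.
11:45–16:15 overlaps/touches 10:15–17:00 → extend to 10:15–17:00.

10:15–17:00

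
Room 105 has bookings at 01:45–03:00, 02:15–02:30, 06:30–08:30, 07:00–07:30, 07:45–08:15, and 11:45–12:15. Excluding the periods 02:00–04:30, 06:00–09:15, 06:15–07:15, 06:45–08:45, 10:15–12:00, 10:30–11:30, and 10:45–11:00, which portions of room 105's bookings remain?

01:45-02:00, 12:00-12:15

Merge the first list: 01:45-03:00, 06:30-08:30, 11:45-12:15.
Merge the second list: 02:00-04:30, 06:00-09:15, 10:15-12:00.
01:45-03:00 minus B → 01:45-02:00.
06:30-08:30: fully covered by B → removed.
11:45-12:15 minus B → 12:00-12:15.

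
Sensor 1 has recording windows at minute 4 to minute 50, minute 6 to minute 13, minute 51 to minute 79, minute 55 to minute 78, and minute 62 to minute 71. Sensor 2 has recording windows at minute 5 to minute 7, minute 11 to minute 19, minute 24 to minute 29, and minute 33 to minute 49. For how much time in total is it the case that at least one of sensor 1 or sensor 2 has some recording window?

74 minutes

A, merged: minute 4 to minute 50, minute 51 to minute 79.
A ∪ B = minute 4 to minute 50, minute 51 to minute 79.
Total: 46 minutes + 28 minutes = 74 minutes.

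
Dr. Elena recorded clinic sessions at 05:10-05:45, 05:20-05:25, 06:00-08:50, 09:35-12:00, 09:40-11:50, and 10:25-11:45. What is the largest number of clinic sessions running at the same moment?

3

Sweep endpoints in order; track running count of active intervals.
Peak of 3 reached at 10:25.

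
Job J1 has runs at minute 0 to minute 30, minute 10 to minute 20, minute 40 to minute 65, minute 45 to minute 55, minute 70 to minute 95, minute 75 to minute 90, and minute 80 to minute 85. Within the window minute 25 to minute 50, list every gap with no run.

minute 30 to minute 40

After merging, the occupied span is minute 0 to minute 30, minute 40 to minute 65, minute 70 to minute 95.
Uncovered inside minute 25 to minute 50: minute 30 to minute 40.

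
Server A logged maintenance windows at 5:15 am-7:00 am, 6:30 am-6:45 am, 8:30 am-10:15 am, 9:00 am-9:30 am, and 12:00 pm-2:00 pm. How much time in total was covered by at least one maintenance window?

Merged: 5:15 am–7:00 am, 8:30 am–10:15 am, 12:00 pm–2:00 pm.
Lengths: 1 h 45 min + 1 h 45 min + 2 h = 5 h 30 min.

5 h 30 min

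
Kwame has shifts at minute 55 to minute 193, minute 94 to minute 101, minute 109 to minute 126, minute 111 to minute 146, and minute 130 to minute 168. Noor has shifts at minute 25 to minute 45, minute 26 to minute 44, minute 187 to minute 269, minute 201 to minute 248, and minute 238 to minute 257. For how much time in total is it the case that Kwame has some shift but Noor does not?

Merge the first list: minute 55 to minute 193.
Merge the second list: minute 25 to minute 45, minute 187 to minute 269.
A \ B = minute 55 to minute 187.
Total: 132 minutes.

132 minutes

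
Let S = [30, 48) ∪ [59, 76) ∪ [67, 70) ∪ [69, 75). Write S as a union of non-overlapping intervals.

[59, 76) is disjoint → start new block.
[67, 70) overlaps/touches [59, 76) → extend to [59, 76).
[69, 75) overlaps/touches [59, 76) → extend to [59, 76).

[30, 48) ∪ [59, 76)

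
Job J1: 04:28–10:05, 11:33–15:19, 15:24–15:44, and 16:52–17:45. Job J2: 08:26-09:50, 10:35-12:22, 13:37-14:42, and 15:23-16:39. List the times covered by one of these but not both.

Only in the first: 04:28–08:26, 09:50–10:05, 12:22–13:37, 14:42–15:19, 16:52–17:45.
Only in the second: 10:35–11:33, 15:23–15:24, 15:44–16:39.
Together these are the periods covered by exactly one.

04:28–08:26, 09:50–10:05, 10:35–11:33, 12:22–13:37, 14:42–15:19, 15:23–15:24, 15:44–16:39, 16:52–17:45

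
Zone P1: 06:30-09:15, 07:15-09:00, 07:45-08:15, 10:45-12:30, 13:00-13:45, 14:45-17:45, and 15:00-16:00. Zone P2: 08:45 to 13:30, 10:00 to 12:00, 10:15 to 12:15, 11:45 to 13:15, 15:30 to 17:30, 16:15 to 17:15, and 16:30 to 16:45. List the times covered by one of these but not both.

A, merged: 06:30-09:15, 10:45-12:30, 13:00-13:45, 14:45-17:45.
B, merged: 08:45-13:30, 15:30-17:30.
Only in the first: 06:30-08:45, 13:30-13:45, 14:45-15:30, 17:30-17:45.
Only in the second: 09:15-10:45, 12:30-13:00.
Together these are the periods covered by exactly one.

06:30-08:45, 09:15-10:45, 12:30-13:00, 13:30-13:45, 14:45-15:30, 17:30-17:45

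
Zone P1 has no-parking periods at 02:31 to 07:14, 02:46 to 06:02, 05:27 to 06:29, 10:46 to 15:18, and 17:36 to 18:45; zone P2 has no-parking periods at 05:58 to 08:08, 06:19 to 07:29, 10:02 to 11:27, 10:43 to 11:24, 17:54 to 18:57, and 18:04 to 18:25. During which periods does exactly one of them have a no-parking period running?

02:31–05:58, 07:14–08:08, 10:02–10:46, 11:27–15:18, 17:36–17:54, 18:45–18:57

First set merges to 02:31–07:14, 10:46–15:18, 17:36–18:45.
Second set merges to 05:58–08:08, 10:02–11:27, 17:54–18:57.
Only in the first: 02:31–05:58, 11:27–15:18, 17:36–17:54.
Only in the second: 07:14–08:08, 10:02–10:46, 18:45–18:57.
Together these are the periods covered by exactly one.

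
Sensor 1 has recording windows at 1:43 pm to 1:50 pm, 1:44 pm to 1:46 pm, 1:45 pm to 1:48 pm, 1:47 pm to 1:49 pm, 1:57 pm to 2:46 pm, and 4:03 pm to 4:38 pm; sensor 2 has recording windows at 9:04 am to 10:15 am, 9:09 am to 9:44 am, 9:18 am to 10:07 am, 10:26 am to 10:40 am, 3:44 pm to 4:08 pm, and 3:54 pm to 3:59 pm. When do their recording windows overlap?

Merge the first list: 1:43 pm–1:50 pm, 1:57 pm–2:46 pm, 4:03 pm–4:38 pm.
Merge the second list: 9:04 am–10:15 am, 10:26 am–10:40 am, 3:44 pm–4:08 pm.
1:43 pm–1:50 pm meets no B interval.
1:57 pm–2:46 pm meets no B interval.
4:03 pm–4:38 pm ∩ B → 4:03 pm–4:08 pm.

4:03 pm–4:08 pm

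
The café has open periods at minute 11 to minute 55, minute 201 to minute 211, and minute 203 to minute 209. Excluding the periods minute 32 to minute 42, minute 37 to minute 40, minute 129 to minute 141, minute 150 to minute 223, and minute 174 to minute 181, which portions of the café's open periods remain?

A, merged: minute 11 to minute 55, minute 201 to minute 211.
B, merged: minute 32 to minute 42, minute 129 to minute 141, minute 150 to minute 223.
minute 11 to minute 55 minus B → minute 11 to minute 32, minute 42 to minute 55.
minute 201 to minute 211: fully covered by B → removed.

minute 11 to minute 32, minute 42 to minute 55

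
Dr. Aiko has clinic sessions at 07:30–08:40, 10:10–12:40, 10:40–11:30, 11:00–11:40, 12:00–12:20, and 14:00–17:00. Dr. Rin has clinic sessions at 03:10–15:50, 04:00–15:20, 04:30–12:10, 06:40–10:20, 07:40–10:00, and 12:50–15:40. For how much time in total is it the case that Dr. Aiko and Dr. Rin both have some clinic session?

A, merged: 07:30–08:40, 10:10–12:40, 14:00–17:00.
B, merged: 03:10–15:50.
A ∩ B = 07:30–08:40, 10:10–12:40, 14:00–15:50.
Total: 1 h 10 min + 2 h 30 min + 1 h 50 min = 5 h 30 min.

5 h 30 min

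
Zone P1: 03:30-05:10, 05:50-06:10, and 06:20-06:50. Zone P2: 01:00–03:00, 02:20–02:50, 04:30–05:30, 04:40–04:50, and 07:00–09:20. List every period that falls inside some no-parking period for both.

04:30-05:10

Second set merges to 01:00-03:00, 04:30-05:30, 07:00-09:20.
03:30-05:10 meets the second set on 04:30-05:10.
05:50-06:10: no overlap with the second set.
06:20-06:50: no overlap with the second set.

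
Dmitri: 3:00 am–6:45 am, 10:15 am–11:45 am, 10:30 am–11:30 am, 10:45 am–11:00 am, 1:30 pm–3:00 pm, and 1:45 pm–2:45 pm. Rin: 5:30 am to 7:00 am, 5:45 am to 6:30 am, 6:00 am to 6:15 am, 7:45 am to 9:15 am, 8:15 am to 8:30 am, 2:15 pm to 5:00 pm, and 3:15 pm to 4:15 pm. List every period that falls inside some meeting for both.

First set merges to 3:00 am-6:45 am, 10:15 am-11:45 am, 1:30 pm-3:00 pm.
Second set merges to 5:30 am-7:00 am, 7:45 am-9:15 am, 2:15 pm-5:00 pm.
3:00 am-6:45 am overlaps B on 5:30 am-6:45 am.
10:15 am-11:45 am falls entirely outside B.
1:30 pm-3:00 pm overlaps B on 2:15 pm-3:00 pm.

5:30 am-6:45 am, 2:15 pm-3:00 pm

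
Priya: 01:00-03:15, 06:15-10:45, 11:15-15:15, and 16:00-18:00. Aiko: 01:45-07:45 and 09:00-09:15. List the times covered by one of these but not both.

Only in the first: 01:00-01:45, 07:45-09:00, 09:15-10:45, 11:15-15:15, 16:00-18:00.
Only in the second: 03:15-06:15.
Together these are the periods covered by exactly one.

01:00-01:45, 03:15-06:15, 07:45-09:00, 09:15-10:45, 11:15-15:15, 16:00-18:00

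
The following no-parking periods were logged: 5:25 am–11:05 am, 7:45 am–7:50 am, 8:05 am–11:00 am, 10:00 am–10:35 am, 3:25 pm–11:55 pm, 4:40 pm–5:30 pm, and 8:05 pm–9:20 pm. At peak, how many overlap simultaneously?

Walk the sorted start/end points keeping a running depth.
The depth first hits 3 at 10:00 am.

3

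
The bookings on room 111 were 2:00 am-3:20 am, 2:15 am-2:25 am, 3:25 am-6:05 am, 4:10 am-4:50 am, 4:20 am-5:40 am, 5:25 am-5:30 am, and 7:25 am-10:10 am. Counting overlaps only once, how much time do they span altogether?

Merged: 2:00 am-3:20 am, 3:25 am-6:05 am, 7:25 am-10:10 am.
Lengths: 1 h 20 min + 2 h 40 min + 2 h 45 min = 6 h 45 min.

6 h 45 min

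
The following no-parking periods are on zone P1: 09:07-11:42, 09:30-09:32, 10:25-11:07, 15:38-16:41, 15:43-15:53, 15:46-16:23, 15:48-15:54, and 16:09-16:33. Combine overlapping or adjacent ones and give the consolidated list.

09:07–11:42, 15:38–16:41

09:30–09:32 overlaps/touches 09:07–11:42 → extend to 09:07–11:42.
10:25–11:07 overlaps/touches 09:07–11:42 → extend to 09:07–11:42.
15:38–16:41 is disjoint → start new block.
15:43–15:53 overlaps/touches 15:38–16:41 → extend to 15:38–16:41.
15:46–16:23 overlaps/touches 15:38–16:41 → extend to 15:38–16:41.
15:48–15:54 overlaps/touches 15:38–16:41 → extend to 15:38–16:41.
16:09–16:33 overlaps/touches 15:38–16:41 → extend to 15:38–16:41.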